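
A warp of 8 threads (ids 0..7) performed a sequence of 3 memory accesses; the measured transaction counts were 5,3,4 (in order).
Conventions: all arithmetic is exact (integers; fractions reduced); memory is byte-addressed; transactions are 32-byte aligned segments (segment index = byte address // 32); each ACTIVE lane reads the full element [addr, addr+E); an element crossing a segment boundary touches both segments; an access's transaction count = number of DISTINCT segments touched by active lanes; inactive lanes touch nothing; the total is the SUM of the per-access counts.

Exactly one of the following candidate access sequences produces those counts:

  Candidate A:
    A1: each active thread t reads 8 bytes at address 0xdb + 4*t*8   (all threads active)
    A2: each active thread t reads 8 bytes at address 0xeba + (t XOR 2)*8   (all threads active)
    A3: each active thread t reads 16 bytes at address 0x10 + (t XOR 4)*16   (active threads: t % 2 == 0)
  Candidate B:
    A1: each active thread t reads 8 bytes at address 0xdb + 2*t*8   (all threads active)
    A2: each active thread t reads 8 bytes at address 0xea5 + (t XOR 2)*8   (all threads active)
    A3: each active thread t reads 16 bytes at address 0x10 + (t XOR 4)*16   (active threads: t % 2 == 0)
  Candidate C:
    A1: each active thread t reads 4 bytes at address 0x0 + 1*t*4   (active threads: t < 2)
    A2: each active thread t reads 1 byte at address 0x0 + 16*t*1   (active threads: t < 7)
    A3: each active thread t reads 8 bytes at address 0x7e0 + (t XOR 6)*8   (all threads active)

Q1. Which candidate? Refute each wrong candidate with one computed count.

A: A1 gives 9 transactions, not 5
C: A1 gives 1 transaction, not 5
B: all counts match (5,3,4)

Answer: B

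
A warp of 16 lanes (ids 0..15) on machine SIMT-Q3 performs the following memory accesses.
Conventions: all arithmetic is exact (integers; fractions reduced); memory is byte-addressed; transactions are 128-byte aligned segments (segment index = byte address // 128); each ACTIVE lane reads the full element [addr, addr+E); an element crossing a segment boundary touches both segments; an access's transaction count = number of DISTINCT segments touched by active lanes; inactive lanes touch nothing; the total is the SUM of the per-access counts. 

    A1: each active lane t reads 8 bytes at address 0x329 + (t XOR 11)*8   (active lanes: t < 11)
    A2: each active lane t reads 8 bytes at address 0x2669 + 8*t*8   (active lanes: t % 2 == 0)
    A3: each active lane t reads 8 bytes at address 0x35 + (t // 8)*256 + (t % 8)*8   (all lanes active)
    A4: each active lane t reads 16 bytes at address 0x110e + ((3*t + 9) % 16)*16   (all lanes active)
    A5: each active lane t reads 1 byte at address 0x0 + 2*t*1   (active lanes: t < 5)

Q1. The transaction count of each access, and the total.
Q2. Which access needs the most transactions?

A1: 2 transactions
A2: 8 transactions
A3: 2 transactions
A4: 3 transactions
A5: 1 transaction

Answer: 2,8,2,3,1; total 16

Answer: A2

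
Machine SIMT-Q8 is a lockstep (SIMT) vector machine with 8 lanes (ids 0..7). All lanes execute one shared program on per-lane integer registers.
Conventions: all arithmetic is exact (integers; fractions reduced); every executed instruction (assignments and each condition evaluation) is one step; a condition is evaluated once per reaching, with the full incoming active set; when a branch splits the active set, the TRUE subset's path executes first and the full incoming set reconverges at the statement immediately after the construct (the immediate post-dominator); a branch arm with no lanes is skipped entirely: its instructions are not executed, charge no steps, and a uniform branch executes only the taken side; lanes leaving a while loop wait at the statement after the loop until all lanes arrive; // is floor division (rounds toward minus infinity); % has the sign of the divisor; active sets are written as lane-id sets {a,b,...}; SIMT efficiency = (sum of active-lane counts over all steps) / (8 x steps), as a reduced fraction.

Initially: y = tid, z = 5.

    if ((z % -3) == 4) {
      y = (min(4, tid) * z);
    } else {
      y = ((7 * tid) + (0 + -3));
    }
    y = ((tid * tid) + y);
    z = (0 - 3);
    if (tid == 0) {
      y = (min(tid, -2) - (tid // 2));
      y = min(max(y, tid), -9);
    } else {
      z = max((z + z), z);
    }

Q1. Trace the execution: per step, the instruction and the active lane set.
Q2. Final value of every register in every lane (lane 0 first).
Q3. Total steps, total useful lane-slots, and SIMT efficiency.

step 0: eval ((z % -3) == 4)         {0,1,2,3,4,5,6,7}
step 1: y <- ((7 * tid) + (0 + -3))  {0,1,2,3,4,5,6,7}
step 2: y <- ((tid * tid) + y)       {0,1,2,3,4,5,6,7}
step 3: z <- (0 - 3)                 {0,1,2,3,4,5,6,7}
step 4: eval (tid == 0)              {0,1,2,3,4,5,6,7}
step 5: y <- (min(tid, -2) - (tid // 2)) {0}
step 6: y <- min(max(y, tid), -9)    {0}
step 7: z <- max((z + z), z)         {1,2,3,4,5,6,7}

Answer: 8 steps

y: -9,5,15,27,41,57,75,95
z: -3,-3,-3,-3,-3,-3,-3,-3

steps = 8; useful = 49; efficiency = 49/64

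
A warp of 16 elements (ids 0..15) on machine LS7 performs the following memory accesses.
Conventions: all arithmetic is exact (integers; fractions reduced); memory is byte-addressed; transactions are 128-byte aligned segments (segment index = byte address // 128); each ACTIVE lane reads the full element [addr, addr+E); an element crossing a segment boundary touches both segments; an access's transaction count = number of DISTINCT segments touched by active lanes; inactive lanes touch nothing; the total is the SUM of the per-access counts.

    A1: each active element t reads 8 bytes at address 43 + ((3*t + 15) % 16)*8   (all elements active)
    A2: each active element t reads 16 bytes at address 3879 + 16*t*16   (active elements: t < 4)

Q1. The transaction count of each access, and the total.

A1: 2 transactions
A2: 4 transactions

Answer: 2,4; total 6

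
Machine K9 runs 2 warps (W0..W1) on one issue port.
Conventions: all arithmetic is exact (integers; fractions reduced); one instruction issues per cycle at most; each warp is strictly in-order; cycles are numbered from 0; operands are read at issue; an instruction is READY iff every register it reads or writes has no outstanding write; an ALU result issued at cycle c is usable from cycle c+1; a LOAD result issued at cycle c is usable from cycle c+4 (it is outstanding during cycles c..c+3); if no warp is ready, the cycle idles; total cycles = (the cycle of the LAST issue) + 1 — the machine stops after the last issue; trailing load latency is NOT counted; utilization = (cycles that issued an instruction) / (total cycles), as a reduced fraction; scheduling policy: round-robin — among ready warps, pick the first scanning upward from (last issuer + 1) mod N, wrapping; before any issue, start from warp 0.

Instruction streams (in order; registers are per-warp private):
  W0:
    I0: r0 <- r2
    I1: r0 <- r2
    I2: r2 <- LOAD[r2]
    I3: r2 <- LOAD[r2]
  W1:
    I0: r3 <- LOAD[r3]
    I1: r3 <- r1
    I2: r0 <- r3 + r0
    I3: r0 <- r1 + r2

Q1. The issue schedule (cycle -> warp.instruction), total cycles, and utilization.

cycle 0: W0.I0
cycle 1: W1.I0
cycle 2: W0.I1
cycle 3: W0.I2
cycle 4: idle
cycle 5: W1.I1
cycle 6: W1.I2
cycle 7: W0.I3
cycle 8: W1.I3

Answer: 9 cycles, utilization 8/9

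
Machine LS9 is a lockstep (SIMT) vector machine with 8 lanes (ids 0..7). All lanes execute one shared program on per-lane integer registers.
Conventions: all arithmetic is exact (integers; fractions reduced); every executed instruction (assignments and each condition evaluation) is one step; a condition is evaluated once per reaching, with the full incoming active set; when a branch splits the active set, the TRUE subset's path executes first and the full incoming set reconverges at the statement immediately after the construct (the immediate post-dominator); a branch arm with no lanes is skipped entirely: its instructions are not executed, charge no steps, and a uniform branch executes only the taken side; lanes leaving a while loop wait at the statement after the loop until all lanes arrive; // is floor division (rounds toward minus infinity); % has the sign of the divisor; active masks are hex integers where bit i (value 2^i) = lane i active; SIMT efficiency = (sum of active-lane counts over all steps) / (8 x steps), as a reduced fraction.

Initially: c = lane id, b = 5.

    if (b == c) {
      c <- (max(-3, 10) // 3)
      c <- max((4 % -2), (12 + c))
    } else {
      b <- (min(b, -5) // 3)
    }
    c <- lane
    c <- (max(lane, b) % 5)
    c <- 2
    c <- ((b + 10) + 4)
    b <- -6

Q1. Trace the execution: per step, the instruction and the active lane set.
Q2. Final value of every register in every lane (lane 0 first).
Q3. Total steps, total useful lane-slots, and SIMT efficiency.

step 0: eval (b == c)                0xff
step 1: c <- (max(-3, 10) // 3)      0x20
step 2: c <- max((4 % -2), (12 + c)) 0x20
step 3: b <- (min(b, -5) // 3)       0xdf
step 4: c <- lane                    0xff
step 5: c <- (max(lane, b) % 5)      0xff
step 6: c <- 2                       0xff
step 7: c <- ((b + 10) + 4)          0xff
step 8: b <- -6                      0xff

Answer: 9 steps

c: 12,12,12,12,12,19,12,12
b: -6,-6,-6,-6,-6,-6,-6,-6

steps = 9; useful = 57; efficiency = 57/72 = 19/24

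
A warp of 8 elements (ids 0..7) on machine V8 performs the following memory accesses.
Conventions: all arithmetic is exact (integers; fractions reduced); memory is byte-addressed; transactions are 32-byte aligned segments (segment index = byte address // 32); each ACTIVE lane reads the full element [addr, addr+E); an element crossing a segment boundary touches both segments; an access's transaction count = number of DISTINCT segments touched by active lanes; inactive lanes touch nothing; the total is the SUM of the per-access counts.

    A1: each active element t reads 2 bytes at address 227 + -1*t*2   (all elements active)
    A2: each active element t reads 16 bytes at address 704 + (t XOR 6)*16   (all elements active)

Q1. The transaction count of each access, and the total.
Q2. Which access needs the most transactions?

A1: 2 transactions
A2: 4 transactions

Answer: 2,4; total 6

Answer: A2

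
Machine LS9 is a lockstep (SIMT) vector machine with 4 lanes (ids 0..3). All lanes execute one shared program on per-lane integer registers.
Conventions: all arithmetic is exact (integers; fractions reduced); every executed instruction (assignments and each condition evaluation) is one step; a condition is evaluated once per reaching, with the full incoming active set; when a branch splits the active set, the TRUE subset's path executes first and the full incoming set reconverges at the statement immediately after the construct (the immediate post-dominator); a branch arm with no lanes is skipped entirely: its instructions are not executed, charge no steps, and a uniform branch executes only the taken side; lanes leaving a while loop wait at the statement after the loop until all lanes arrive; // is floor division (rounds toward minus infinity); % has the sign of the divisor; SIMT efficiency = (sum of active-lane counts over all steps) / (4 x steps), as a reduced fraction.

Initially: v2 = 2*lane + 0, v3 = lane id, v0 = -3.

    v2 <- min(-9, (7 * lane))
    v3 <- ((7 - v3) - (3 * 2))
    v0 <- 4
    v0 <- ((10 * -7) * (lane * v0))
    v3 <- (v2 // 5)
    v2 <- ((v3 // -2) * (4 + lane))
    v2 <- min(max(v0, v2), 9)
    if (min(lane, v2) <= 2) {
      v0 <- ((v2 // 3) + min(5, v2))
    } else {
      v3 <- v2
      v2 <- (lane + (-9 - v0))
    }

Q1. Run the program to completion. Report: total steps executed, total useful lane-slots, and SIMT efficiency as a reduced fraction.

Answer: 11 steps, 37 useful, 37/44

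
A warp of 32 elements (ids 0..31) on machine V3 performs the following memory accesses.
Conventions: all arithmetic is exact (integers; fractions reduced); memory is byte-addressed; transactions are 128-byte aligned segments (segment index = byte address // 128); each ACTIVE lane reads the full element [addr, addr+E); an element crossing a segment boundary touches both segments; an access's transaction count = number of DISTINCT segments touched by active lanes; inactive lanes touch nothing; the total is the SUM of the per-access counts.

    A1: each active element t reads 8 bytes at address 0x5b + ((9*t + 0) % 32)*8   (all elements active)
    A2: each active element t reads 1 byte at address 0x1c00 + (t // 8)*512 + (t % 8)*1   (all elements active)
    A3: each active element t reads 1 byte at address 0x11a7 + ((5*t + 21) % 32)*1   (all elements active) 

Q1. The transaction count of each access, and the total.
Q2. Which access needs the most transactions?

A1: 3 transactions
A2: 4 transactions
A3: 1 transaction

Answer: 3,4,1; total 8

Answer: A2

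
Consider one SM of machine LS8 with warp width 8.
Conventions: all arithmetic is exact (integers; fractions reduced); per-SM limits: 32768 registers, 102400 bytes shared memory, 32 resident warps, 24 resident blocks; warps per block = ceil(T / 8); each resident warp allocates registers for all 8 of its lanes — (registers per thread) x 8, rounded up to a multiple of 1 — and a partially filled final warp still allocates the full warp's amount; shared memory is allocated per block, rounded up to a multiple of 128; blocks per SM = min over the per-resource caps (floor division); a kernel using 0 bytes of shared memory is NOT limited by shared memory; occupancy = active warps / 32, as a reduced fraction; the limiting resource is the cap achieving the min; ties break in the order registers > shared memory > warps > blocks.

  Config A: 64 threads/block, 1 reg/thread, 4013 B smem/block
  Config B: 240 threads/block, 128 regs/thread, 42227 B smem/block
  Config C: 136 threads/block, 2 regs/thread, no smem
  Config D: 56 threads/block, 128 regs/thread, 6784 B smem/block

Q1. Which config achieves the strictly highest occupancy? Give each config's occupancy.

occupancies: A 1, B 15/16, C 17/32, D 7/8

Answer: A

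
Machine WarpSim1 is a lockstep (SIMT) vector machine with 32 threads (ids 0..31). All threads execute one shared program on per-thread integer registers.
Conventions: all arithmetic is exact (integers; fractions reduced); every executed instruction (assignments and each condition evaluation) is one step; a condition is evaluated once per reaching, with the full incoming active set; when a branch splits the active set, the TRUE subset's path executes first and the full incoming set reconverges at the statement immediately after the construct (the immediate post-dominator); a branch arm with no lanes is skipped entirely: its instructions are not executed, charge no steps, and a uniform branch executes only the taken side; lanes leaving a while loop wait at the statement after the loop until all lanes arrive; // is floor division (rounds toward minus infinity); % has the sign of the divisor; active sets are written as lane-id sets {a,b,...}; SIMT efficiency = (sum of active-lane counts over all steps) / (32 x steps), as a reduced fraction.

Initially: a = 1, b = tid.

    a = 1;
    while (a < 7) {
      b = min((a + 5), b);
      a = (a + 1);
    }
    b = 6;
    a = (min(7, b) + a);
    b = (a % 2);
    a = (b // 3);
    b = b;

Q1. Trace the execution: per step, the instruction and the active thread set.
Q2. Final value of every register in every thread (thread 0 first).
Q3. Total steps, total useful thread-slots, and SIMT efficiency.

step 0: a <- 1                       {0,1,2,3,4,5,6,7,8,9,10,11,12,13,14,15,16,17,18,19,20,21,22,23,24,25,26,27,28,29,30,31}
step 1: eval (a < 7)                 {0,1,2,3,4,5,6,7,8,9,10,11,12,13,14,15,16,17,18,19,20,21,22,23,24,25,26,27,28,29,30,31}
step 2: b <- min((a + 5), b)         {0,1,2,3,4,5,6,7,8,9,10,11,12,13,14,15,16,17,18,19,20,21,22,23,24,25,26,27,28,29,30,31}
step 3: a <- (a + 1)                 {0,1,2,3,4,5,6,7,8,9,10,11,12,13,14,15,16,17,18,19,20,21,22,23,24,25,26,27,28,29,30,31}
step 4: eval (a < 7)                 {0,1,2,3,4,5,6,7,8,9,10,11,12,13,14,15,16,17,18,19,20,21,22,23,24,25,26,27,28,29,30,31}
step 5: b <- min((a + 5), b)         {0,1,2,3,4,5,6,7,8,9,10,11,12,13,14,15,16,17,18,19,20,21,22,23,24,25,26,27,28,29,30,31}
step 6: a <- (a + 1)                 {0,1,2,3,4,5,6,7,8,9,10,11,12,13,14,15,16,17,18,19,20,21,22,23,24,25,26,27,28,29,30,31}
step 7: eval (a < 7)                 {0,1,2,3,4,5,6,7,8,9,10,11,12,13,14,15,16,17,18,19,20,21,22,23,24,25,26,27,28,29,30,31}
step 8: b <- min((a + 5), b)         {0,1,2,3,4,5,6,7,8,9,10,11,12,13,14,15,16,17,18,19,20,21,22,23,24,25,26,27,28,29,30,31}
step 9: a <- (a + 1)                 {0,1,2,3,4,5,6,7,8,9,10,11,12,13,14,15,16,17,18,19,20,21,22,23,24,25,26,27,28,29,30,31}
step 10: eval (a < 7)                 {0,1,2,3,4,5,6,7,8,9,10,11,12,13,14,15,16,17,18,19,20,21,22,23,24,25,26,27,28,29,30,31}
step 11: b <- min((a + 5), b)         {0,1,2,3,4,5,6,7,8,9,10,11,12,13,14,15,16,17,18,19,20,21,22,23,24,25,26,27,28,29,30,31}
step 12: a <- (a + 1)                 {0,1,2,3,4,5,6,7,8,9,10,11,12,13,14,15,16,17,18,19,20,21,22,23,24,25,26,27,28,29,30,31}
step 13: eval (a < 7)                 {0,1,2,3,4,5,6,7,8,9,10,11,12,13,14,15,16,17,18,19,20,21,22,23,24,25,26,27,28,29,30,31}
step 14: b <- min((a + 5), b)         {0,1,2,3,4,5,6,7,8,9,10,11,12,13,14,15,16,17,18,19,20,21,22,23,24,25,26,27,28,29,30,31}
step 15: a <- (a + 1)                 {0,1,2,3,4,5,6,7,8,9,10,11,12,13,14,15,16,17,18,19,20,21,22,23,24,25,26,27,28,29,30,31}
step 16: eval (a < 7)                 {0,1,2,3,4,5,6,7,8,9,10,11,12,13,14,15,16,17,18,19,20,21,22,23,24,25,26,27,28,29,30,31}
step 17: b <- min((a + 5), b)         {0,1,2,3,4,5,6,7,8,9,10,11,12,13,14,15,16,17,18,19,20,21,22,23,24,25,26,27,28,29,30,31}
step 18: a <- (a + 1)                 {0,1,2,3,4,5,6,7,8,9,10,11,12,13,14,15,16,17,18,19,20,21,22,23,24,25,26,27,28,29,30,31}
step 19: eval (a < 7)                 {0,1,2,3,4,5,6,7,8,9,10,11,12,13,14,15,16,17,18,19,20,21,22,23,24,25,26,27,28,29,30,31}
step 20: b <- 6                       {0,1,2,3,4,5,6,7,8,9,10,11,12,13,14,15,16,17,18,19,20,21,22,23,24,25,26,27,28,29,30,31}
step 21: a <- (min(7, b) + a)         {0,1,2,3,4,5,6,7,8,9,10,11,12,13,14,15,16,17,18,19,20,21,22,23,24,25,26,27,28,29,30,31}
step 22: b <- (a % 2)                 {0,1,2,3,4,5,6,7,8,9,10,11,12,13,14,15,16,17,18,19,20,21,22,23,24,25,26,27,28,29,30,31}
step 23: a <- (b // 3)                {0,1,2,3,4,5,6,7,8,9,10,11,12,13,14,15,16,17,18,19,20,21,22,23,24,25,26,27,28,29,30,31}
step 24: b <- b                       {0,1,2,3,4,5,6,7,8,9,10,11,12,13,14,15,16,17,18,19,20,21,22,23,24,25,26,27,28,29,30,31}

Answer: 25 steps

a: 0,0,0,0,0,0,0,0,0,0,0,0,0,0,0,0,0,0,0,0,0,0,0,0,0,0,0,0,0,0,0,0
b: 1,1,1,1,1,1,1,1,1,1,1,1,1,1,1,1,1,1,1,1,1,1,1,1,1,1,1,1,1,1,1,1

steps = 25; useful = 800; efficiency = 800/800 = 1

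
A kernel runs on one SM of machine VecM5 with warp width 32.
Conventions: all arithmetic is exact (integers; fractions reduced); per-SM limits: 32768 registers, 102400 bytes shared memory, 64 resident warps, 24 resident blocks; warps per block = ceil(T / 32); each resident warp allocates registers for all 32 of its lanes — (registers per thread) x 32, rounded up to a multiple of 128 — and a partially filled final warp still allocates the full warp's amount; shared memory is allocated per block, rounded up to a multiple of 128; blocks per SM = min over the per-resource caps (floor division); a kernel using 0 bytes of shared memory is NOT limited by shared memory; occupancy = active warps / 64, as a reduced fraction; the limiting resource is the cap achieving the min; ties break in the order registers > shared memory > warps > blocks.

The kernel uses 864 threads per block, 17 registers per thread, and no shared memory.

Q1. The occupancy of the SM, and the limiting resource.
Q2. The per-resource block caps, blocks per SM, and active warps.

Answer: occupancy 27/64, limited by registers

registers: 1 block
shared memory: no limit (kernel uses none)
warps: 2 blocks
blocks: 24 blocks

Answer: 1 block, 27 active warps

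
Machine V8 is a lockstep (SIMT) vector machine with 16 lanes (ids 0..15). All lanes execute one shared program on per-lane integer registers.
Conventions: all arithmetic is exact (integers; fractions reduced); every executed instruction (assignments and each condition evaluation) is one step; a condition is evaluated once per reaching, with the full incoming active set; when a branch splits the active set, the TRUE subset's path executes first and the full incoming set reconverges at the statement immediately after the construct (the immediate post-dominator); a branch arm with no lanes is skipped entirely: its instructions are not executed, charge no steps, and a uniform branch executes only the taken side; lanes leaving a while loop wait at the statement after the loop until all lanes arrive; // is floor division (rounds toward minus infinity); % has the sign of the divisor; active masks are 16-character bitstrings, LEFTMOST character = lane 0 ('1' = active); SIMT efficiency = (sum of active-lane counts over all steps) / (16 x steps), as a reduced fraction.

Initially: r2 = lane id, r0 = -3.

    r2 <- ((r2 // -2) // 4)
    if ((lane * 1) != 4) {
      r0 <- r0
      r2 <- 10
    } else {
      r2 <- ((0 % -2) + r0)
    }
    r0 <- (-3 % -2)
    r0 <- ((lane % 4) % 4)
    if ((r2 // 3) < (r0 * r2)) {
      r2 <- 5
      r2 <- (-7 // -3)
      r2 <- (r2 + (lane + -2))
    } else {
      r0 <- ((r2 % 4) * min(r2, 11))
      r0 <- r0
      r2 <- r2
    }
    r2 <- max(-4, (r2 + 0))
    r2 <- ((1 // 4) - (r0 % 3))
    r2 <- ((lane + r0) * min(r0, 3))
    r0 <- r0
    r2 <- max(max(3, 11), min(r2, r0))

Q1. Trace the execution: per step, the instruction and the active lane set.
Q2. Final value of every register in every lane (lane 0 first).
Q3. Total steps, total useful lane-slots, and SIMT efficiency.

step 0: r2 <- ((r2 // -2) // 4)      1111111111111111
step 1: eval ((lane * 1) != 4)       1111111111111111
step 2: r0 <- r0                     1111011111111111
step 3: r2 <- 10                     1111011111111111
step 4: r2 <- ((0 % -2) + r0)        0000100000000000
step 5: r0 <- (-3 % -2)              1111111111111111
step 6: r0 <- ((lane % 4) % 4)       1111111111111111
step 7: eval ((r2 // 3) < (r0 * r2)) 1111111111111111
step 8: r2 <- 5                      0111111101110111
step 9: r2 <- (-7 // -3)             0111111101110111
step 10: r2 <- (r2 + (lane + -2))     0111111101110111
step 11: r0 <- ((r2 % 4) * min(r2, 11)) 1000000010001000
step 12: r0 <- r0                     1000000010001000
step 13: r2 <- r2                     1000000010001000
step 14: r2 <- max(-4, (r2 + 0))      1111111111111111
step 15: r2 <- ((1 // 4) - (r0 % 3))  1111111111111111
step 16: r2 <- ((lane + r0) * min(r0, 3)) 1111111111111111
step 17: r0 <- r0                     1111111111111111
step 18: r2 <- max(max(3, 11), min(r2, r0)) 1111111111111111

Answer: 19 steps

r2: 20,11,11,11,11,11,11,11,20,11,11,11,20,11,11,11
r0: 20,1,2,3,0,1,2,3,20,1,2,3,20,1,2,3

steps = 19; useful = 239; efficiency = 239/304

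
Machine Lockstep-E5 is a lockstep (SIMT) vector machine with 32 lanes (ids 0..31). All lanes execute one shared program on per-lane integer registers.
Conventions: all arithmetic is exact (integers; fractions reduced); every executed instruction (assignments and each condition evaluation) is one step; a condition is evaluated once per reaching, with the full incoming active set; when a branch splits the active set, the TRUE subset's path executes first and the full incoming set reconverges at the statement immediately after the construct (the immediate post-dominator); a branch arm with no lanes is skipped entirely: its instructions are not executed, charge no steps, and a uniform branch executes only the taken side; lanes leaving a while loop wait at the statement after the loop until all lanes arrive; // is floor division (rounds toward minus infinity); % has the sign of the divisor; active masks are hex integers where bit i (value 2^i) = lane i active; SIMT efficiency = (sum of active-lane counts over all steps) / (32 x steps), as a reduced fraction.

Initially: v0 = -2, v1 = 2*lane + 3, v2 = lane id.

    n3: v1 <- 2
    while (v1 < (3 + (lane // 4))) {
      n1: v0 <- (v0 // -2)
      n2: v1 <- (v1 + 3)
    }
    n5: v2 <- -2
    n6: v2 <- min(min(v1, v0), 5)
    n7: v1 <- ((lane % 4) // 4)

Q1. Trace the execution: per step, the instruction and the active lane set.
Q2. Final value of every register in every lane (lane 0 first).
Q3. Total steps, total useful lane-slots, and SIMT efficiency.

step 0: v1 <- 2                      0xffffffff
step 1: eval (v1 < (3 + (lane // 4))) 0xffffffff
step 2: v0 <- (v0 // -2)             0xffffffff
step 3: v1 <- (v1 + 3)               0xffffffff
step 4: eval (v1 < (3 + (lane // 4))) 0xffffffff
step 5: v0 <- (v0 // -2)             0xfffff000
step 6: v1 <- (v1 + 3)               0xfffff000
step 7: eval (v1 < (3 + (lane // 4))) 0xfffff000
step 8: v0 <- (v0 // -2)             0xff000000
step 9: v1 <- (v1 + 3)               0xff000000
step 10: eval (v1 < (3 + (lane // 4))) 0xff000000
step 11: v2 <- -2                     0xffffffff
step 12: v2 <- min(min(v1, v0), 5)    0xffffffff
step 13: v1 <- ((lane % 4) // 4)      0xffffffff

Answer: 14 steps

v0: 1,1,1,1,1,1,1,1,1,1,1,1,-1,-1,-1,-1,-1,-1,-1,-1,-1,-1,-1,-1,0,0,0,0,0,0,0,0
v1: 0,0,0,0,0,0,0,0,0,0,0,0,0,0,0,0,0,0,0,0,0,0,0,0,0,0,0,0,0,0,0,0
v2: 1,1,1,1,1,1,1,1,1,1,1,1,-1,-1,-1,-1,-1,-1,-1,-1,-1,-1,-1,-1,0,0,0,0,0,0,0,0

steps = 14; useful = 340; efficiency = 340/448 = 85/112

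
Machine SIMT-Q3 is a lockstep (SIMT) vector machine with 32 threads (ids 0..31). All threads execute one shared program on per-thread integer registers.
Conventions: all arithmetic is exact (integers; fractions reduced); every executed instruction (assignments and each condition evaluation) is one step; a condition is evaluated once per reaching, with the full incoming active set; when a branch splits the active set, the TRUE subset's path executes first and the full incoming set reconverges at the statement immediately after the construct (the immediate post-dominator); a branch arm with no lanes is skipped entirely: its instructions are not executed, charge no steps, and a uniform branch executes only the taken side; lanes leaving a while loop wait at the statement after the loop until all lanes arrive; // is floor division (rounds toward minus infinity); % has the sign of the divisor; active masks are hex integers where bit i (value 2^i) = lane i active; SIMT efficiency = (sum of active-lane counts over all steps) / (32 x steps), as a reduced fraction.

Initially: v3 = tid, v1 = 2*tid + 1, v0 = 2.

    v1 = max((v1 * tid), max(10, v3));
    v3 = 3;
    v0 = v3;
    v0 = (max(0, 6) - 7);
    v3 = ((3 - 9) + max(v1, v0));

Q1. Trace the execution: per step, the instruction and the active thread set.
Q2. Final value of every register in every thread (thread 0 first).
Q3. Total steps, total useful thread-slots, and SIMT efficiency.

step 0: v1 <- max((v1 * tid), max(10, v3)) 0xffffffff
step 1: v3 <- 3                      0xffffffff
step 2: v0 <- v3                     0xffffffff
step 3: v0 <- (max(0, 6) - 7)        0xffffffff
step 4: v3 <- ((3 - 9) + max(v1, v0)) 0xffffffff

Answer: 5 steps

v3: 4,4,4,15,30,49,72,99,130,165,204,247,294,345,400,459,522,589,660,735,814,897,984,1075,1170,1269,1372,1479,1590,1705,1824,1947
v1: 10,10,10,21,36,55,78,105,136,171,210,253,300,351,406,465,528,595,666,741,820,903,990,1081,1176,1275,1378,1485,1596,1711,1830,1953
v0: -1,-1,-1,-1,-1,-1,-1,-1,-1,-1,-1,-1,-1,-1,-1,-1,-1,-1,-1,-1,-1,-1,-1,-1,-1,-1,-1,-1,-1,-1,-1,-1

steps = 5; useful = 160; efficiency = 160/160 = 1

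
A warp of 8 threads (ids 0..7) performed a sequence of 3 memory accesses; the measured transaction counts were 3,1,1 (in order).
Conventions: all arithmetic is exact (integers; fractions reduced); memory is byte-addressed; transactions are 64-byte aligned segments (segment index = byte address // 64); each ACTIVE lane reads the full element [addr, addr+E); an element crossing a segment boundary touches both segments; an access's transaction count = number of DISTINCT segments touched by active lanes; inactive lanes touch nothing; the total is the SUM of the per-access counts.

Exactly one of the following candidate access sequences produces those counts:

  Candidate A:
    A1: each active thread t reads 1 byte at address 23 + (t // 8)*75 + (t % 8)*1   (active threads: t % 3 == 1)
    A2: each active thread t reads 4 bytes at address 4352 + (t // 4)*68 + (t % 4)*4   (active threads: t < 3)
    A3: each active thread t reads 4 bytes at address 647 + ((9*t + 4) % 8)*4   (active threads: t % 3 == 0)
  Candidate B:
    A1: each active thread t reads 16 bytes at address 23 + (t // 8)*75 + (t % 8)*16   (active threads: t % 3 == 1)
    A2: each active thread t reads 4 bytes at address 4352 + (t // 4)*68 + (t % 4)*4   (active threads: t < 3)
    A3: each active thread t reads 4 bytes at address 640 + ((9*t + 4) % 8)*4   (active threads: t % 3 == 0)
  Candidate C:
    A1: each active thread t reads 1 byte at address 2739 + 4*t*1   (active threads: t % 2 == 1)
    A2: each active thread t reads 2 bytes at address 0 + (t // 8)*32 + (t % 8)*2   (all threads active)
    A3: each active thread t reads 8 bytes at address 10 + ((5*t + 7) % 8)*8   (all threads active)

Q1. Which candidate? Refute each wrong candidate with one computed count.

A: A1 gives 1 transaction, not 3
C: A1 gives 2 transactions, not 3
B: all counts match (3,1,1)

Answer: B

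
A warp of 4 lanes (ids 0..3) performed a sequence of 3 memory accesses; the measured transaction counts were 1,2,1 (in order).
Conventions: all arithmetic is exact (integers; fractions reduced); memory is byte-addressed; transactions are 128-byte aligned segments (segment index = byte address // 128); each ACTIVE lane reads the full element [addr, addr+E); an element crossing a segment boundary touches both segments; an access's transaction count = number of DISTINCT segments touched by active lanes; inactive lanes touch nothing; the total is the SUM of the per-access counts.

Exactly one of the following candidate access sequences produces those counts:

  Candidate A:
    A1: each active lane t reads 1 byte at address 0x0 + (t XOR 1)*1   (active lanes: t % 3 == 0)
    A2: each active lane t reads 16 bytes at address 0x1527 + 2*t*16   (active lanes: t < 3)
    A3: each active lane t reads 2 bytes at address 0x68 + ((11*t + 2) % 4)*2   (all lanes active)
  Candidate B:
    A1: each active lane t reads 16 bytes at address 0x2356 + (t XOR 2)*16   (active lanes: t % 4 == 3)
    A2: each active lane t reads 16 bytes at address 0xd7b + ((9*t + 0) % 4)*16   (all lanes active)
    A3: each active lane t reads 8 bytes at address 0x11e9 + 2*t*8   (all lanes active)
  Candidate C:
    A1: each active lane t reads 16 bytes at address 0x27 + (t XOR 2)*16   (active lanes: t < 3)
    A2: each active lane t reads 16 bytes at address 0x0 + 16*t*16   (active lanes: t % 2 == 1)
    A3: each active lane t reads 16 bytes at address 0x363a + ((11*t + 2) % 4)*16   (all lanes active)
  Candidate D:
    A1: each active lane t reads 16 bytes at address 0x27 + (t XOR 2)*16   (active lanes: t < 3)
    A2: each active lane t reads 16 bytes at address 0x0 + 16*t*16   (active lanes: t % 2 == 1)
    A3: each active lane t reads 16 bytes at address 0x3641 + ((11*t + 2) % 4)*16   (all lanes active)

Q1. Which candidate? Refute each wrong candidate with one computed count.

A: A2 gives 1 transaction, not 2
B: A3 gives 2 transactions, not 1
D: A3 gives 2 transactions, not 1
C: all counts match (1,2,1)

Answer: C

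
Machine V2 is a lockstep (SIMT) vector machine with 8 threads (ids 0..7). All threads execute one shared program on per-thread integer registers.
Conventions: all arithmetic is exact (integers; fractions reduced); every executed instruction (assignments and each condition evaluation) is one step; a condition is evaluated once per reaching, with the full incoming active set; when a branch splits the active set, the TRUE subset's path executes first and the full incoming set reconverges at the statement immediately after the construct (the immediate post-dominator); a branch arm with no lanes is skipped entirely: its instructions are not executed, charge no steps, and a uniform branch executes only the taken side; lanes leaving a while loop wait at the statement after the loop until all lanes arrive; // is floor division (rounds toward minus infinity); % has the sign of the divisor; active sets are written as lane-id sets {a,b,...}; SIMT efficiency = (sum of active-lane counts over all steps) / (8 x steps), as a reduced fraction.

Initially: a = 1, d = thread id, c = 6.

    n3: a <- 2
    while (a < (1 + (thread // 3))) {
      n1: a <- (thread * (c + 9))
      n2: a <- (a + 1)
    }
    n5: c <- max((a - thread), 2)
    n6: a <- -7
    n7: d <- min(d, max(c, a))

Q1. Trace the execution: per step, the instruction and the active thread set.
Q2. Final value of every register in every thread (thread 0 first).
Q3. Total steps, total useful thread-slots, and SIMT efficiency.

step 0: a <- 2                       {0,1,2,3,4,5,6,7}
step 1: eval (a < (1 + (thread // 3))) {0,1,2,3,4,5,6,7}
step 2: a <- (thread * (c + 9))      {6,7}
step 3: a <- (a + 1)                 {6,7}
step 4: eval (a < (1 + (thread // 3))) {6,7}
step 5: c <- max((a - thread), 2)    {0,1,2,3,4,5,6,7}
step 6: a <- -7                      {0,1,2,3,4,5,6,7}
step 7: d <- min(d, max(c, a))       {0,1,2,3,4,5,6,7}

Answer: 8 steps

a: -7,-7,-7,-7,-7,-7,-7,-7
d: 0,1,2,2,2,2,6,7
c: 2,2,2,2,2,2,85,99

steps = 8; useful = 46; efficiency = 46/64 = 23/32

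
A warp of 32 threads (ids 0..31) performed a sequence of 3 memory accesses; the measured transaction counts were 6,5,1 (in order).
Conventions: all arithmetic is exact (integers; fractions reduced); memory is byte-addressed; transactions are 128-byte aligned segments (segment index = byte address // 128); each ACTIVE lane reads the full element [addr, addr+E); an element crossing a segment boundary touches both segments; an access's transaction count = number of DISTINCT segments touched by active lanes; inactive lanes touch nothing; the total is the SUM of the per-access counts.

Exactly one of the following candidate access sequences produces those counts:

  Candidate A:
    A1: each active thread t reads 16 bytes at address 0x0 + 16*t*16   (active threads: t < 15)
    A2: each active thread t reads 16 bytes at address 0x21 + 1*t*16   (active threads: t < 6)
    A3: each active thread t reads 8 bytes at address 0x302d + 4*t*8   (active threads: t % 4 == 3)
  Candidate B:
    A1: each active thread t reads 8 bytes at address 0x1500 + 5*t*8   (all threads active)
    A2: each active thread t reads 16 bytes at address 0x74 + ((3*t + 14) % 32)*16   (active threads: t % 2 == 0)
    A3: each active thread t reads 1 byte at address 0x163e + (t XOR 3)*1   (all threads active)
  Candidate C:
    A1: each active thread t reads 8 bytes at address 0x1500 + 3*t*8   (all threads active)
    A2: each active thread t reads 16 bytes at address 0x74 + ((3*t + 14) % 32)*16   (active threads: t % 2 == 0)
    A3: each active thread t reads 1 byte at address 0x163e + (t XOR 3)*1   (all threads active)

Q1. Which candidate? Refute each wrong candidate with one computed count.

A: A1 gives 15 transactions, not 6
B: A1 gives 10 transactions, not 6
C: all counts match (6,5,1)

Answer: C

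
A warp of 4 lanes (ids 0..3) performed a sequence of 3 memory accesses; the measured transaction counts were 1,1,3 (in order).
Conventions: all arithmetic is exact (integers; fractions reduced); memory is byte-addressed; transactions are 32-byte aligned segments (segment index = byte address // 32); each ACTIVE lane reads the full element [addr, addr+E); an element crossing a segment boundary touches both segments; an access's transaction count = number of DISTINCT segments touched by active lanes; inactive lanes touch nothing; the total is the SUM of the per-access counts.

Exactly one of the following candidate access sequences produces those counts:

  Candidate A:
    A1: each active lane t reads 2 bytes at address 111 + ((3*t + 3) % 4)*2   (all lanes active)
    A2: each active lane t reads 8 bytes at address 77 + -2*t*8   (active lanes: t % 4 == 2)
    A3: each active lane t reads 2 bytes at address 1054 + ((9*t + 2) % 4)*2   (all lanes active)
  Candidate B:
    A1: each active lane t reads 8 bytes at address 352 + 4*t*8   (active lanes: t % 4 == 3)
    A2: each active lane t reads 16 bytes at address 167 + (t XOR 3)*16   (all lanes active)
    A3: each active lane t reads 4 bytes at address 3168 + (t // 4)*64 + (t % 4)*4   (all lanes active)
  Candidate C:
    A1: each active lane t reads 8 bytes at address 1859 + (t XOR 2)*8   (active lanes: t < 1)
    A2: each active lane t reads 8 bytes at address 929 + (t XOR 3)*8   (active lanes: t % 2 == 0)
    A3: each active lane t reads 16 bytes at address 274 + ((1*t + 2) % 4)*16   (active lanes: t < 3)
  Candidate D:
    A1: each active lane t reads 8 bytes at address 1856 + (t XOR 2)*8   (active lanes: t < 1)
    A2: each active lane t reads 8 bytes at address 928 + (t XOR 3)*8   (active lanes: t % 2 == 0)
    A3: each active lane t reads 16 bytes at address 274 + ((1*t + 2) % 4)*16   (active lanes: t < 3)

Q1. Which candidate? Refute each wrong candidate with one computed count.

A: A3 gives 2 transactions, not 3
B: A2 gives 3 transactions, not 1
C: A2 gives 2 transactions, not 1
D: all counts match (1,1,3)

Answer: D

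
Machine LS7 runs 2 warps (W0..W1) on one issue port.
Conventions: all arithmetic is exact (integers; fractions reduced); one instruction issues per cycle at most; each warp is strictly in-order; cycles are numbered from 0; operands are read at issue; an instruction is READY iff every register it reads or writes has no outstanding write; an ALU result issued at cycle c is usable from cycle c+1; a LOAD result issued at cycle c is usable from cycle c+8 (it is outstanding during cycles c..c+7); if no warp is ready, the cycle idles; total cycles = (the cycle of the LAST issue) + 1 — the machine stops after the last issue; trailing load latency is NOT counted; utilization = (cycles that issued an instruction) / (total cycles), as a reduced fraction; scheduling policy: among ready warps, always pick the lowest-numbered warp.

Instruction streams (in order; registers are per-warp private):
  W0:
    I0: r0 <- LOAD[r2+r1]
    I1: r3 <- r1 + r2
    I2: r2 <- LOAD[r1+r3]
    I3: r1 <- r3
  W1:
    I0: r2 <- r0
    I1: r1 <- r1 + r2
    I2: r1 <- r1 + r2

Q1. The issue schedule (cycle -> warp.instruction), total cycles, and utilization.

cycle 0: W0.I0
cycle 1: W0.I1
cycle 2: W0.I2
cycle 3: W0.I3
cycle 4: W1.I0
cycle 5: W1.I1
cycle 6: W1.I2

Answer: 7 cycles, utilization 1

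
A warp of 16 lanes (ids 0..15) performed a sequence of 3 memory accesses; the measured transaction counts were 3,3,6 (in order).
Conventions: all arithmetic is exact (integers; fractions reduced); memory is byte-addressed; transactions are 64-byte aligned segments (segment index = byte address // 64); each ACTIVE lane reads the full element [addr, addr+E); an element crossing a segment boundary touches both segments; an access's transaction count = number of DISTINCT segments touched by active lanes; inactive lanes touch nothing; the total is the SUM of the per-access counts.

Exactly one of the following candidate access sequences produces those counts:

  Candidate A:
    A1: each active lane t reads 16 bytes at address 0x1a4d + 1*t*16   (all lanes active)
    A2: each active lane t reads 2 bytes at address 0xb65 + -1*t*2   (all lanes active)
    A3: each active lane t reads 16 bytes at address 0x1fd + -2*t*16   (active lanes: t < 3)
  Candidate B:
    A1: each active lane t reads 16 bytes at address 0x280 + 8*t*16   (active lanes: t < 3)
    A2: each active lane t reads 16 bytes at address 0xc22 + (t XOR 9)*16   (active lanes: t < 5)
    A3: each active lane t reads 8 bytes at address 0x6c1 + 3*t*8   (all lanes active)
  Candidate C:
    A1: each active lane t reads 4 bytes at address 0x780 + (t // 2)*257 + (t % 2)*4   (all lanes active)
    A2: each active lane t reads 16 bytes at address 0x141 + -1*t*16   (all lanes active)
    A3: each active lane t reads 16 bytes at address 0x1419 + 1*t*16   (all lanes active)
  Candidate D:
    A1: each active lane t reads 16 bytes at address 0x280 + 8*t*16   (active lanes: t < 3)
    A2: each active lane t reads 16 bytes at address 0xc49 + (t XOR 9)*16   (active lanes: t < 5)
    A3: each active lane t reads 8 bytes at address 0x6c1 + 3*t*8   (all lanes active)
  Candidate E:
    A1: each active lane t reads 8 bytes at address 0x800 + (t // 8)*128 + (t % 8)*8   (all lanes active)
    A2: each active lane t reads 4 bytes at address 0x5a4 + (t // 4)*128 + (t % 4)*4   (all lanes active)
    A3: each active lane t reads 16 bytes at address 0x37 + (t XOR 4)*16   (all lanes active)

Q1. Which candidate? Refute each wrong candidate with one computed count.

A: A1 gives 5 transactions, not 3
C: A1 gives 8 transactions, not 3
D: A2 gives 2 transactions, not 3
E: A1 gives 2 transactions, not 3
B: all counts match (3,3,6)

Answer: B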